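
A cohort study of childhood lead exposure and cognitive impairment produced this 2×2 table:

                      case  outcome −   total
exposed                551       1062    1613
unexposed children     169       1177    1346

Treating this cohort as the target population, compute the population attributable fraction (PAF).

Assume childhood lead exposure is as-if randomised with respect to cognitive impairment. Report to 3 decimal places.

p₁ = P(outcome | exposed) = 551/1613 = 0.3416
p₀ = P(outcome | unexposed) = 169/1346 = 0.12556
Exposure prevalence π = 1613/2959 = 0.54512; overall risk P(Y=1) = 0.24333.
Under exogeneity, PAF = [P(Y=1) − p₀]/P(Y=1).
PAF = (0.24333 − 0.12556) / 0.24333 ≈ 0.4840

PAF ≈ 0.484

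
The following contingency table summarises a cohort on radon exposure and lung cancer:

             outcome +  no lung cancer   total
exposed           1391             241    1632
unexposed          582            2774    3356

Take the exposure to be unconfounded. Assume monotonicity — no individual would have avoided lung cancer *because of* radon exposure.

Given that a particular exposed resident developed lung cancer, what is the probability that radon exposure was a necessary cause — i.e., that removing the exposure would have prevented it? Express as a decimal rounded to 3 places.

p₁ = P(outcome | exposed) = 1391/1632 = 0.85233
p₀ = P(outcome | unexposed) = 582/3356 = 0.17342
Under exogeneity and monotonicity, PN = (p₁ − p₀)/p₁.
PN = (0.85233 − 0.17342) / 0.85233 ≈ 0.7965

PN ≈ 0.797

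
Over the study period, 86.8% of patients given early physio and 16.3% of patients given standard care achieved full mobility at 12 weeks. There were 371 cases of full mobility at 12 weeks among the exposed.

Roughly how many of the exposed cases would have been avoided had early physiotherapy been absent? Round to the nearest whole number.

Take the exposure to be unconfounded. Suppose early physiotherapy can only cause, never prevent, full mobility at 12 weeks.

about 301 cases

p₁ = 0.868, p₀ = 0.163.
PN = (p₁ − p₀)/p₁ = (0.868 − 0.163) / 0.868 ≈ 0.81221.
Attributable cases ≈ PN × (exposed cases) = 0.81221 × 371 ≈ 301.33.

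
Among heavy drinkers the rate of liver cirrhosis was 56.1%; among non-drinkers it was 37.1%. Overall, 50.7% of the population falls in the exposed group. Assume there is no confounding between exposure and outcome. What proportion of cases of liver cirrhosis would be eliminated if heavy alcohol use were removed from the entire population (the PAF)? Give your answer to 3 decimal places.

p₁ = 0.561, p₀ = 0.371.
Overall risk P(Y=1) = π·p₁ + (1−π)·p₀ = 0.507×0.561 + 0.493×0.371 = 0.46733.
Under exogeneity, PAF = [P(Y=1) − p₀] / P(Y=1).
PAF = (0.46733 − 0.371) / 0.46733 ≈ 0.2061

PAF ≈ 0.206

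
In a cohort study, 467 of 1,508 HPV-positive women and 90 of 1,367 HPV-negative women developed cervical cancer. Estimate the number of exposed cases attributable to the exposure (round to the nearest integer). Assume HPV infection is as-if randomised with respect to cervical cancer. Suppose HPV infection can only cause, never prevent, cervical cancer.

about 368 cases

p₁ = P(outcome | exposed) = 467/1508 = 0.30968
p₀ = P(outcome | unexposed) = 90/1367 = 0.065838
PN = (p₁ − p₀)/p₁ = (0.30968 − 0.065838) / 0.30968 ≈ 0.78740.
Attributable cases ≈ PN × (exposed cases) = 0.78740 × 467 ≈ 367.72.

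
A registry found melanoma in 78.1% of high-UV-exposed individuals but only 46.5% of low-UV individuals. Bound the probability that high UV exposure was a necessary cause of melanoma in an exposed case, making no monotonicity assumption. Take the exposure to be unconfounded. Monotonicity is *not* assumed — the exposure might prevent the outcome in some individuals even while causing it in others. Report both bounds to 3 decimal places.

0.405 ≤ PN ≤ 0.685

p₁ = 0.781, p₀ = 0.465.
Under exogeneity alone the bounds on PN are max{0,(p₁−p₀)/p₁} ≤ PN ≤ min{1,(1−p₀)/p₁}.
  lower = (p₁ − p₀)/p₁ = 0.316 / 0.781 ≈ 0.4046
  upper = min{1, (1 − p₀)/p₁} = 0.535 / 0.781 ≈ 0.6850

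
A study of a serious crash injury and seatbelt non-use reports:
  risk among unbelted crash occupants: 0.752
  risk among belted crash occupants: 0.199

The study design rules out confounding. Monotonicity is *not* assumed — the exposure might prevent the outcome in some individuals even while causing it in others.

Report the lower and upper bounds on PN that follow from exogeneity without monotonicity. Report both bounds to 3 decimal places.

Let p₁ = 0.752, p₀ = 0.199.
Under exogeneity alone the bounds on PN are max{0,(p₁−p₀)/p₁} ≤ PN ≤ min{1,(1−p₀)/p₁}.
  lower = (p₁ − p₀)/p₁ = 0.553 / 0.752 ≈ 0.7354
  upper = min{1, (1 − p₀)/p₁} = 0.801 / 0.752 ≈ 1.0652 → capped at 1

0.735 ≤ PN ≤ 1.000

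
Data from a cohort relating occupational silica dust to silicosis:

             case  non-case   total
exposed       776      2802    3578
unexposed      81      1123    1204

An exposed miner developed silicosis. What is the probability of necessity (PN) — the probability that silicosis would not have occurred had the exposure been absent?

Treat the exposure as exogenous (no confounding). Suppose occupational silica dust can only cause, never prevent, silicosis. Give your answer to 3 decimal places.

p₁ = P(outcome | exposed) = 776/3578 = 0.21688
p₀ = P(outcome | unexposed) = 81/1204 = 0.067276
Under exogeneity and monotonicity, PN = (p₁ − p₀)/p₁.
PN = (0.21688 − 0.067276) / 0.21688 ≈ 0.6898

PN ≈ 0.690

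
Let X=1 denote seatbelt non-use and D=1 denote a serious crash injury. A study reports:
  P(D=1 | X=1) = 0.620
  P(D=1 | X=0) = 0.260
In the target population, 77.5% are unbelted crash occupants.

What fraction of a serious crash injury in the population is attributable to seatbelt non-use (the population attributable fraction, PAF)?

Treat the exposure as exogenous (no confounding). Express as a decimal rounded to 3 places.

Let p₁ = 0.62, p₀ = 0.26.
Overall risk P(Y=1) = π·p₁ + (1−π)·p₀ = 0.775×0.62 + 0.225×0.26 = 0.539.
Under exogeneity, PAF = [P(Y=1) − p₀] / P(Y=1).
PAF = (0.539 − 0.26) / 0.539 ≈ 0.5176

PAF ≈ 0.518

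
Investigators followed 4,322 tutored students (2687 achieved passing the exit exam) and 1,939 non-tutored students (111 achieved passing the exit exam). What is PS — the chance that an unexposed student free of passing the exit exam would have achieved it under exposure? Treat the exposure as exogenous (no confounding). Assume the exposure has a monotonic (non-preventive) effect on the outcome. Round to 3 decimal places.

PS ≈ 0.599

p₁ = P(outcome | exposed) = 2687/4322 = 0.6217
p₀ = P(outcome | unexposed) = 111/1939 = 0.057246
Under exogeneity and monotonicity, PS = (p₁ − p₀) / (1 − p₀).
PS = (0.6217 − 0.057246) / (1 − 0.057246) = 0.56446 / 0.94275 ≈ 0.5987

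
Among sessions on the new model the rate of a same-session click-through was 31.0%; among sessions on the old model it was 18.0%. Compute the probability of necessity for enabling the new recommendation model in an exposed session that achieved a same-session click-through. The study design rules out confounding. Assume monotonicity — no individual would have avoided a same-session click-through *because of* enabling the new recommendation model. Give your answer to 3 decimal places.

p₁ = 0.31, p₀ = 0.18.
Under exogeneity and monotonicity, PN = (p₁ − p₀) / p₁.
PN = (0.31 − 0.18) / 0.31 = 0.13 / 0.31 ≈ 0.4194

PN ≈ 0.419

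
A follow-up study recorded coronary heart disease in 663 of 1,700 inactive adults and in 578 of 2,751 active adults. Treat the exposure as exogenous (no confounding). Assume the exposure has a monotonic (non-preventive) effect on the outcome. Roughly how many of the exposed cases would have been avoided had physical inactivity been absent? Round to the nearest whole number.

p₁ = P(outcome | exposed) = 663/1700 = 0.39
p₀ = P(outcome | unexposed) = 578/2751 = 0.21011
PN = (p₁ − p₀)/p₁ = (0.39 − 0.21011) / 0.39 ≈ 0.46127.
Attributable cases ≈ PN × (exposed cases) = 0.46127 × 663 ≈ 305.82.

about 306 cases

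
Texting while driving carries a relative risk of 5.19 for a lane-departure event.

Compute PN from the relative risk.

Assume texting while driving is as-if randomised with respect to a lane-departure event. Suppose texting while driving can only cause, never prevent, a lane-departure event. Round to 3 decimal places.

Under exogeneity and monotonicity, PN = (RR − 1) / RR = 1 − 1/RR.
PN = (5.19 − 1) / 5.19 = 4.19 / 5.19 ≈ 0.8073

PN ≈ 0.807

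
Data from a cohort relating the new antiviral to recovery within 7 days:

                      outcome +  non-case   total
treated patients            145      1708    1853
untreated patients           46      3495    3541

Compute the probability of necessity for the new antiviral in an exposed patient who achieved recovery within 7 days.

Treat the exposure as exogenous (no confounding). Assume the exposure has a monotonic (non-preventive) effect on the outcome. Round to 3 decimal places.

PN ≈ 0.834

p₁ = P(outcome | exposed) = 145/1853 = 0.078251
p₀ = P(outcome | unexposed) = 46/3541 = 0.012991
Under exogeneity and monotonicity, PN = (p₁ − p₀) / p₁.
PN = (0.078251 − 0.012991) / 0.078251 = 0.065261 / 0.078251 ≈ 0.8340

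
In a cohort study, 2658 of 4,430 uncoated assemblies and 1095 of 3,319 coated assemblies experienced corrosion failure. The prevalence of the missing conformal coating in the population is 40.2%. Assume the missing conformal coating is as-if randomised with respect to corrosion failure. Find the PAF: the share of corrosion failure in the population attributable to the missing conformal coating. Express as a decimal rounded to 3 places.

p₁ = P(outcome | exposed) = 2658/4430 = 0.6
p₀ = P(outcome | unexposed) = 1095/3319 = 0.32992
Overall risk P(Y=1) = π·p₁ + (1−π)·p₀ = 0.402×0.6 + 0.598×0.32992 = 0.43849.
Under exogeneity, PAF = [P(Y=1) − p₀] / P(Y=1).
PAF = (0.43849 − 0.32992) / 0.43849 ≈ 0.2476

PAF ≈ 0.248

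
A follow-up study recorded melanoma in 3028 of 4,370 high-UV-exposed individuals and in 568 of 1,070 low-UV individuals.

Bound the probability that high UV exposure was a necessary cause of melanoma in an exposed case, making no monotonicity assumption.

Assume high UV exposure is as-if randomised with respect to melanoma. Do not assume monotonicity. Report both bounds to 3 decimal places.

p₁ = P(outcome | exposed) = 3028/4370 = 0.69291
p₀ = P(outcome | unexposed) = 568/1070 = 0.53084
Under exogeneity alone the bounds on PN are max{0,(p₁−p₀)/p₁} ≤ PN ≤ min{1,(1−p₀)/p₁}.
  lower = (p₁ − p₀)/p₁ = 0.16207 / 0.69291 ≈ 0.2339
  upper = min{1, (1 − p₀)/p₁} = 0.46916 / 0.69291 ≈ 0.6771

0.234 ≤ PN ≤ 0.677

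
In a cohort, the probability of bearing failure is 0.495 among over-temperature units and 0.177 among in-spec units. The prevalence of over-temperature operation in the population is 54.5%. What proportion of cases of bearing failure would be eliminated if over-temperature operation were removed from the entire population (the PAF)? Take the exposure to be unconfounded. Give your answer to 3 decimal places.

PAF ≈ 0.495

Let p₁ = 0.495, p₀ = 0.177.
Overall risk P(Y=1) = π·p₁ + (1−π)·p₀ = 0.545×0.495 + 0.455×0.177 = 0.35031.
Under exogeneity, PAF = [P(Y=1) − p₀] / P(Y=1).
PAF = (0.35031 − 0.177) / 0.35031 ≈ 0.4947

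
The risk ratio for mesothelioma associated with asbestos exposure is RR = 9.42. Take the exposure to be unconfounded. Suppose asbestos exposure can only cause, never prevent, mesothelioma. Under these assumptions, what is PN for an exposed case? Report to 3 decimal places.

PN ≈ 0.894

Under exogeneity and monotonicity, PN = (RR − 1) / RR = 1 − 1/RR.
PN = (9.42 − 1) / 9.42 = 8.42 / 9.42 ≈ 0.8938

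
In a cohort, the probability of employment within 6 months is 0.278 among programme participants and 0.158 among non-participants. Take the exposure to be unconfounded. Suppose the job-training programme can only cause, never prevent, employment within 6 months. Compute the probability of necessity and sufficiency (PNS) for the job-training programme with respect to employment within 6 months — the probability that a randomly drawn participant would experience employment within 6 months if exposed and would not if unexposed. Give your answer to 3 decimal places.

Let p₁ = 0.278, p₀ = 0.158.
Under exogeneity and monotonicity, PNS = p₁ − p₀.
PNS = 0.278 − 0.158 = 0.12

PNS ≈ 0.120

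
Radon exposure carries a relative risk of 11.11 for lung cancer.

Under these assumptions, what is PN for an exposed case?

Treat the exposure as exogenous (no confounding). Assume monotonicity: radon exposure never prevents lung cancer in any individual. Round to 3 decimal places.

Under exogeneity and monotonicity, PN = (RR − 1) / RR = 1 − 1/RR.
PN = (11.11 − 1) / 11.11 = 10.11 / 11.11 ≈ 0.9100

PN ≈ 0.910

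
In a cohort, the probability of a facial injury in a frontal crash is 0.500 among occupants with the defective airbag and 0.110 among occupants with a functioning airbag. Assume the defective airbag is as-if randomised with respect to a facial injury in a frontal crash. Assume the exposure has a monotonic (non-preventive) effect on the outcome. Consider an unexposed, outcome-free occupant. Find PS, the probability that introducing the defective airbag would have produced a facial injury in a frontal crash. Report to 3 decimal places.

Let p₁ = 0.5, p₀ = 0.11.
Under exogeneity and monotonicity, PS = (p₁ − p₀) / (1 − p₀).
PS = (0.5 − 0.11) / (1 − 0.11) = 0.39 / 0.89 ≈ 0.4382

PS ≈ 0.438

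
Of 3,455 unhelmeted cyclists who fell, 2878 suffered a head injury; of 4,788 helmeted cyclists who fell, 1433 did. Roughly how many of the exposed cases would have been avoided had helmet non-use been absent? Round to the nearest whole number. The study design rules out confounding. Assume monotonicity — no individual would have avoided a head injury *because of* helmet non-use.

about 1844 cases

p₁ = P(outcome | exposed) = 2878/3455 = 0.833
p₀ = P(outcome | unexposed) = 1433/4788 = 0.29929
PN = (p₁ − p₀)/p₁ = (0.833 − 0.29929) / 0.833 ≈ 0.64071.
Attributable cases ≈ PN × (exposed cases) = 0.64071 × 2878 ≈ 1843.95.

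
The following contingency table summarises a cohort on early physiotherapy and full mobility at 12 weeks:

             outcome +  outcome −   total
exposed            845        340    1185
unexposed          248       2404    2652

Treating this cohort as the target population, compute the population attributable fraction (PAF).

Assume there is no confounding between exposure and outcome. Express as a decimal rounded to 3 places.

p₁ = P(outcome | exposed) = 845/1185 = 0.71308
p₀ = P(outcome | unexposed) = 248/2652 = 0.093514
Exposure prevalence π = 1185/3837 = 0.30884; overall risk P(Y=1) = 0.28486.
Under exogeneity, PAF = [P(Y=1) − p₀]/P(Y=1).
PAF = (0.28486 − 0.093514) / 0.28486 ≈ 0.6717

PAF ≈ 0.672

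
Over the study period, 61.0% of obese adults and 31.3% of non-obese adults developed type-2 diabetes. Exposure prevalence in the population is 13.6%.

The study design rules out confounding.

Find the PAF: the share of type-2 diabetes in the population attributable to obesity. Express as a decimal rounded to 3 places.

PAF ≈ 0.114

p₁ = 0.61, p₀ = 0.313.
Overall risk P(Y=1) = π·p₁ + (1−π)·p₀ = 0.136×0.61 + 0.864×0.313 = 0.35339.
Under exogeneity, PAF = [P(Y=1) − p₀] / P(Y=1).
PAF = (0.35339 − 0.313) / 0.35339 ≈ 0.1143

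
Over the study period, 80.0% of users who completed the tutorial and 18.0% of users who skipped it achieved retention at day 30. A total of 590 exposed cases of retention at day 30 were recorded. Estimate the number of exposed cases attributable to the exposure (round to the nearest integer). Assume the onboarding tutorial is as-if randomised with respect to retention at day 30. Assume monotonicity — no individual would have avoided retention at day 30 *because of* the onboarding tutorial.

p₁ = 0.8, p₀ = 0.18.
PN = (p₁ − p₀)/p₁ = (0.8 − 0.18) / 0.8 ≈ 0.77500.
Attributable cases ≈ PN × (exposed cases) = 0.77500 × 590 ≈ 457.25.

about 457 cases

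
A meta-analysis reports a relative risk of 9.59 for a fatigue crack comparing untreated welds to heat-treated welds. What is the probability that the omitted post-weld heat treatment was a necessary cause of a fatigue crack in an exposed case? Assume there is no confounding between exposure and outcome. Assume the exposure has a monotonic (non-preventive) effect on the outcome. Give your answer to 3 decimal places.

Under exogeneity and monotonicity, PN = (RR − 1) / RR = 1 − 1/RR.
PN = (9.59 − 1) / 9.59 = 8.59 / 9.59 ≈ 0.8957

PN ≈ 0.896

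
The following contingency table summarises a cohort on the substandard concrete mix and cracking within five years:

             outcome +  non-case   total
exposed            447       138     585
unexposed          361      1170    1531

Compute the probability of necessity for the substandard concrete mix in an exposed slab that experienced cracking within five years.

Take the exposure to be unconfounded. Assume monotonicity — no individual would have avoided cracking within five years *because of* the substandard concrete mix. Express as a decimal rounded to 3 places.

PN ≈ 0.691

p₁ = P(outcome | exposed) = 447/585 = 0.7641
p₀ = P(outcome | unexposed) = 361/1531 = 0.23579
Under exogeneity and monotonicity, PN = (p₁ − p₀) / p₁.
PN = (0.7641 − 0.23579) / 0.7641 = 0.52831 / 0.7641 ≈ 0.6914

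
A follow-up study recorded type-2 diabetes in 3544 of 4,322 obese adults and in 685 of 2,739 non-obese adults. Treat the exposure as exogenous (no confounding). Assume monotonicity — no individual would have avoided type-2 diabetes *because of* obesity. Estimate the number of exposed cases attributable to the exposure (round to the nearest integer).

about 2463 cases

p₁ = P(outcome | exposed) = 3544/4322 = 0.81999
p₀ = P(outcome | unexposed) = 685/2739 = 0.25009
PN = (p₁ − p₀)/p₁ = (0.81999 − 0.25009) / 0.81999 ≈ 0.69501.
Attributable cases ≈ PN × (exposed cases) = 0.69501 × 3544 ≈ 2463.11.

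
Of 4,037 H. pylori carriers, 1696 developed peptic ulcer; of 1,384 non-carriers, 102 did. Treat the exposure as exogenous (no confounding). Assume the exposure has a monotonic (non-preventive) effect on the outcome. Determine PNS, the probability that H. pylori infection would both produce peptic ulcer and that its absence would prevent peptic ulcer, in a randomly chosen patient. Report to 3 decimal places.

PNS ≈ 0.346

p₁ = P(outcome | exposed) = 1696/4037 = 0.42011
p₀ = P(outcome | unexposed) = 102/1384 = 0.073699
Under exogeneity and monotonicity, PNS = p₁ − p₀.
PNS = 0.42011 − 0.073699 = 0.34641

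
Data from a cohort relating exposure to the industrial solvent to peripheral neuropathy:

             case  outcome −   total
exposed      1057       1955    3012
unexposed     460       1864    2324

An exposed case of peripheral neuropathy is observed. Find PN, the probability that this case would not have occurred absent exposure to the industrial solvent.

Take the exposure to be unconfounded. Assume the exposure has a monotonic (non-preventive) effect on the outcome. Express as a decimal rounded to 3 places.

p₁ = P(outcome | exposed) = 1057/3012 = 0.35093
p₀ = P(outcome | unexposed) = 460/2324 = 0.19793
Under exogeneity and monotonicity, PN = (p₁ − p₀) / p₁.
PN = (0.35093 − 0.19793) / 0.35093 = 0.153 / 0.35093 ≈ 0.4360

PN ≈ 0.436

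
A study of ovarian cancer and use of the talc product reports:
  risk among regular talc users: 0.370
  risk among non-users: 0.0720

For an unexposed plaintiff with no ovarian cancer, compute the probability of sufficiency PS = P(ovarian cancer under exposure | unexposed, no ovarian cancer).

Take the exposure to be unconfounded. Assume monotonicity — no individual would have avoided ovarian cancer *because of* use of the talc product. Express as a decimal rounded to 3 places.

PS ≈ 0.321

Let p₁ = 0.37, p₀ = 0.072.
Under exogeneity and monotonicity, PS = (p₁ − p₀) / (1 − p₀).
PS = (0.37 − 0.072) / (1 − 0.072) = 0.298 / 0.928 ≈ 0.3211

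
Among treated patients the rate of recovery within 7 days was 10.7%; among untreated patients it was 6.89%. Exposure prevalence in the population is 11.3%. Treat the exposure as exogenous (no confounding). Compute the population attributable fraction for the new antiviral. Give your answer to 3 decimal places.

PAF ≈ 0.059

p₁ = 0.107, p₀ = 0.0689.
Overall risk P(Y=1) = π·p₁ + (1−π)·p₀ = 0.113×0.107 + 0.887×0.0689 = 0.073205.
Under exogeneity, PAF = [P(Y=1) − p₀] / P(Y=1).
PAF = (0.073205 − 0.0689) / 0.073205 ≈ 0.0588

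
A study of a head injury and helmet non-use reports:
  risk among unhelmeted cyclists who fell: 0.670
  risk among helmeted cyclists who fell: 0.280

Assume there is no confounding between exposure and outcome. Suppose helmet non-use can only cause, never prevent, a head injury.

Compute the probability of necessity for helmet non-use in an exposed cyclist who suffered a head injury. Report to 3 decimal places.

Let p₁ = 0.67, p₀ = 0.28.
Under exogeneity and monotonicity, PN = (p₁ − p₀) / p₁.
PN = (0.67 − 0.28) / 0.67 = 0.39 / 0.67 ≈ 0.5821

PN ≈ 0.582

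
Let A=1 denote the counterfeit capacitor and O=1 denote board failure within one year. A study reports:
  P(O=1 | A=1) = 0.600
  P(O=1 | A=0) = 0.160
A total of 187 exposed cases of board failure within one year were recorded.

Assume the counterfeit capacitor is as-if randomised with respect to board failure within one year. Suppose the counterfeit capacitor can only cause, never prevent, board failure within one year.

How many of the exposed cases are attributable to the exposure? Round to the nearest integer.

about 137 cases

Let p₁ = 0.6, p₀ = 0.16.
PN = (p₁ − p₀)/p₁ = (0.6 − 0.16) / 0.6 ≈ 0.73333.
Attributable cases ≈ PN × (exposed cases) = 0.73333 × 187 ≈ 137.13.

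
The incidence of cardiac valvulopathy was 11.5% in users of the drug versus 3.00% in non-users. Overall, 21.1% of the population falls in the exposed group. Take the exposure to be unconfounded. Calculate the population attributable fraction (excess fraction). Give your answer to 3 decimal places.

p₁ = 0.115, p₀ = 0.03.
Overall risk P(Y=1) = π·p₁ + (1−π)·p₀ = 0.211×0.115 + 0.789×0.03 = 0.047935.
Under exogeneity, PAF = [P(Y=1) − p₀] / P(Y=1).
PAF = (0.047935 − 0.03) / 0.047935 ≈ 0.3742

PAF ≈ 0.374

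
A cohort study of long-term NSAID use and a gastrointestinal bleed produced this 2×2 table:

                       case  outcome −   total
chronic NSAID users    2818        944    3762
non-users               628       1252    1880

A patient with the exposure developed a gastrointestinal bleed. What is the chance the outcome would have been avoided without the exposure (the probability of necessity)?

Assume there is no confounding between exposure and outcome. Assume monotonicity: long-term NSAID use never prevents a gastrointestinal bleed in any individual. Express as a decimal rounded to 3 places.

p₁ = P(outcome | exposed) = 2818/3762 = 0.74907
p₀ = P(outcome | unexposed) = 628/1880 = 0.33404
Under exogeneity and monotonicity, PN = (p₁ − p₀) / p₁.
PN = (0.74907 − 0.33404) / 0.74907 = 0.41503 / 0.74907 ≈ 0.5541

PN ≈ 0.554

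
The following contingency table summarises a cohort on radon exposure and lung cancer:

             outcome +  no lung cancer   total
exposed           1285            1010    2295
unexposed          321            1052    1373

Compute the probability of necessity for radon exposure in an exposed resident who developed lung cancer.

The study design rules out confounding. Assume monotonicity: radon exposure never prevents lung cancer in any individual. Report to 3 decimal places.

PN ≈ 0.582

p₁ = P(outcome | exposed) = 1285/2295 = 0.55991
p₀ = P(outcome | unexposed) = 321/1373 = 0.23379
Under exogeneity and monotonicity, PN = (p₁ − p₀) / p₁.
PN = (0.55991 − 0.23379) / 0.55991 = 0.32612 / 0.55991 ≈ 0.5824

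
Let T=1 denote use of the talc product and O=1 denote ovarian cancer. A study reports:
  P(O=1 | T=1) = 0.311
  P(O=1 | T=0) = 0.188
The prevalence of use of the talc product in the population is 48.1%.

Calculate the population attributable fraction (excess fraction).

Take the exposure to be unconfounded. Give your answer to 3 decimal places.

PAF ≈ 0.239

Let p₁ = 0.311, p₀ = 0.188.
Overall risk P(Y=1) = π·p₁ + (1−π)·p₀ = 0.481×0.311 + 0.519×0.188 = 0.24716.
Under exogeneity, PAF = [P(Y=1) − p₀] / P(Y=1).
PAF = (0.24716 − 0.188) / 0.24716 ≈ 0.2394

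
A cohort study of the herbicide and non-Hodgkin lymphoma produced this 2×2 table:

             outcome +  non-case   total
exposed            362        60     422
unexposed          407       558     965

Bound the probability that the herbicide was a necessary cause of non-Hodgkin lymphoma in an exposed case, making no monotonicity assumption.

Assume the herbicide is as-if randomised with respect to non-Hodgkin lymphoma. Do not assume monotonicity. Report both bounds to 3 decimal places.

p₁ = P(outcome | exposed) = 362/422 = 0.85782
p₀ = P(outcome | unexposed) = 407/965 = 0.42176
Under exogeneity alone the bounds on PN are max{0,(p₁−p₀)/p₁} ≤ PN ≤ min{1,(1−p₀)/p₁}.
  lower = (p₁ − p₀)/p₁ = 0.43606 / 0.85782 ≈ 0.5083
  upper = min{1, (1 − p₀)/p₁} = 0.57824 / 0.85782 ≈ 0.6741

0.508 ≤ PN ≤ 0.674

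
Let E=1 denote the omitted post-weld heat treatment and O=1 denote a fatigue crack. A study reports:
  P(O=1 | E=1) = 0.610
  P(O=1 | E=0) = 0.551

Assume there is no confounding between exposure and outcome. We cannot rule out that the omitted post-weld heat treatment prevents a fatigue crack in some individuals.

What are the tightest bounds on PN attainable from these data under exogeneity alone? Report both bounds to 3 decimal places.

Let p₁ = 0.61, p₀ = 0.551.
Under exogeneity alone the bounds on PN are max{0,(p₁−p₀)/p₁} ≤ PN ≤ min{1,(1−p₀)/p₁}.
  lower = (p₁ − p₀)/p₁ = 0.059 / 0.61 ≈ 0.0967
  upper = min{1, (1 − p₀)/p₁} = 0.449 / 0.61 ≈ 0.7361

0.097 ≤ PN ≤ 0.736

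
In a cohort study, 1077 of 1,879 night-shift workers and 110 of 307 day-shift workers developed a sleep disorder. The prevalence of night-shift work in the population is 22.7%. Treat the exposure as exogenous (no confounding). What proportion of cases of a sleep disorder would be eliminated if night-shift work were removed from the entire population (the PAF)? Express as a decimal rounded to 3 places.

p₁ = P(outcome | exposed) = 1077/1879 = 0.57318
p₀ = P(outcome | unexposed) = 110/307 = 0.35831
Overall risk P(Y=1) = π·p₁ + (1−π)·p₀ = 0.227×0.57318 + 0.773×0.35831 = 0.40708.
Under exogeneity, PAF = [P(Y=1) − p₀] / P(Y=1).
PAF = (0.40708 − 0.35831) / 0.40708 ≈ 0.1198

PAF ≈ 0.120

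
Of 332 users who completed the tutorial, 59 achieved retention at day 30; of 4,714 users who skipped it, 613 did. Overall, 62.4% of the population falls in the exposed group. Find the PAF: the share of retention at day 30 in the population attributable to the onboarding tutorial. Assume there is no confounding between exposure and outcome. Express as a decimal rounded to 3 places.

p₁ = P(outcome | exposed) = 59/332 = 0.17771
p₀ = P(outcome | unexposed) = 613/4714 = 0.13004
Overall risk P(Y=1) = π·p₁ + (1−π)·p₀ = 0.624×0.17771 + 0.376×0.13004 = 0.15979.
Under exogeneity, PAF = [P(Y=1) − p₀] / P(Y=1).
PAF = (0.15979 − 0.13004) / 0.15979 ≈ 0.1862

PAF ≈ 0.186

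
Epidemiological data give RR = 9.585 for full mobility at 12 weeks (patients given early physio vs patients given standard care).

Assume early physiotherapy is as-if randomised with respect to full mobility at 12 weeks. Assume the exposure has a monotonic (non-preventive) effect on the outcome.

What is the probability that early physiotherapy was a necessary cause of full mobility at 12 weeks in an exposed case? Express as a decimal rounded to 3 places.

PN ≈ 0.896

Under exogeneity and monotonicity, PN = (RR − 1) / RR = 1 − 1/RR.
PN = (9.585 − 1) / 9.585 = 8.585 / 9.585 ≈ 0.8957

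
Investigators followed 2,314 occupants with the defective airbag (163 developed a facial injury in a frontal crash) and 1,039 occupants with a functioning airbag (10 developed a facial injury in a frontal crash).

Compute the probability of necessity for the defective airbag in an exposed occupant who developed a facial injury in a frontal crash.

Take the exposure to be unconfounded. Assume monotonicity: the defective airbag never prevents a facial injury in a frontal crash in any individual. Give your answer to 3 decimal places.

PN ≈ 0.863

p₁ = P(outcome | exposed) = 163/2314 = 0.070441
p₀ = P(outcome | unexposed) = 10/1039 = 0.0096246
Under exogeneity and monotonicity, PN = (p₁ − p₀) / p₁.
PN = (0.070441 − 0.0096246) / 0.070441 = 0.060816 / 0.070441 ≈ 0.8634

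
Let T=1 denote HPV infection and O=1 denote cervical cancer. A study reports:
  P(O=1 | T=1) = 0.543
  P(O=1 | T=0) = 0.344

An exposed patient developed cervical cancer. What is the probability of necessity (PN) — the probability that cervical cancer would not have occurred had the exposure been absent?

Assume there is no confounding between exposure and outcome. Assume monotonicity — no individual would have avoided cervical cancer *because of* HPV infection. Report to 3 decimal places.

PN ≈ 0.366

Let p₁ = 0.543, p₀ = 0.344.
Under exogeneity and monotonicity, PN = (p₁ − p₀) / p₁.
PN = (0.543 − 0.344) / 0.543 = 0.199 / 0.543 ≈ 0.3665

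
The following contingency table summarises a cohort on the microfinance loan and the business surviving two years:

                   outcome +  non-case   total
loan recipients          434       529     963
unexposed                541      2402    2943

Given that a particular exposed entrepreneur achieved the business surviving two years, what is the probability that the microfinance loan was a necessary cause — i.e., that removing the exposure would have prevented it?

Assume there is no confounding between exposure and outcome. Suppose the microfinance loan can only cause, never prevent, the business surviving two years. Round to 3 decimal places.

p₁ = P(outcome | exposed) = 434/963 = 0.45067
p₀ = P(outcome | unexposed) = 541/2943 = 0.18383
Under exogeneity and monotonicity, PN = (p₁ − p₀) / p₁.
PN = (0.45067 − 0.18383) / 0.45067 = 0.26685 / 0.45067 ≈ 0.5921

PN ≈ 0.592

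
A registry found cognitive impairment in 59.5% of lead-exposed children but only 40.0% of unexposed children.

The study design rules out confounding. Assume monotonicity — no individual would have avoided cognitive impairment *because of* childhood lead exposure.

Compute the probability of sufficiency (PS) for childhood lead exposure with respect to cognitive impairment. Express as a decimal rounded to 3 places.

PS ≈ 0.325

p₁ = 0.595, p₀ = 0.4.
Under exogeneity and monotonicity, PS = (p₁ − p₀) / (1 − p₀).
PS = (0.595 − 0.4) / (1 − 0.4) = 0.195 / 0.6 ≈ 0.3250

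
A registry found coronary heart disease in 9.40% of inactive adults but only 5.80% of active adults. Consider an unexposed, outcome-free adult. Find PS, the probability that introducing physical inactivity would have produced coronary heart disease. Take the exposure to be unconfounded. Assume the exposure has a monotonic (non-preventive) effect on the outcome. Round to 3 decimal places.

p₁ = 0.094, p₀ = 0.058.
Under exogeneity and monotonicity, PS = (p₁ − p₀) / (1 − p₀).
PS = (0.094 − 0.058) / (1 − 0.058) = 0.036 / 0.942 ≈ 0.0382

PS ≈ 0.038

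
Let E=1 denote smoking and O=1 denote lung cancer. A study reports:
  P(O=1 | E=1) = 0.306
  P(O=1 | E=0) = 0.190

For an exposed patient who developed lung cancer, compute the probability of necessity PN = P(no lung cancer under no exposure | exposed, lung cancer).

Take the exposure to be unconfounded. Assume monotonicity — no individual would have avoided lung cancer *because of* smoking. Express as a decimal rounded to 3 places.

PN ≈ 0.379

Let p₁ = 0.306, p₀ = 0.19.
Under exogeneity and monotonicity, PN = (p₁ − p₀) / p₁.
PN = (0.306 − 0.19) / 0.306 = 0.116 / 0.306 ≈ 0.3791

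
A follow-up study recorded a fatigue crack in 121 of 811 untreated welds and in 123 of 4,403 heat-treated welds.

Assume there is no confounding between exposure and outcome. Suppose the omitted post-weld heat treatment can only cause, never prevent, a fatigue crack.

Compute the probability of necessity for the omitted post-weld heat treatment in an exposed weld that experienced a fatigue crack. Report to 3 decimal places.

p₁ = P(outcome | exposed) = 121/811 = 0.1492
p₀ = P(outcome | unexposed) = 123/4403 = 0.027935
Under exogeneity and monotonicity, PN = (p₁ − p₀) / p₁.
PN = (0.1492 − 0.027935) / 0.1492 = 0.12126 / 0.1492 ≈ 0.8128

PN ≈ 0.813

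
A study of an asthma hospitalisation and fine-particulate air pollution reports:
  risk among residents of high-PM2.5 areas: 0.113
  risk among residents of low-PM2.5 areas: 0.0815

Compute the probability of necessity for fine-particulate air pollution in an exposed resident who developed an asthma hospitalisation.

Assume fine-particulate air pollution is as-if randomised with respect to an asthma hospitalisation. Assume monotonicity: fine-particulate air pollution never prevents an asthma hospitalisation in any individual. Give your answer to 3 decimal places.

PN ≈ 0.279

Let p₁ = 0.113, p₀ = 0.0815.
Under exogeneity and monotonicity, PN = (p₁ − p₀) / p₁.
PN = (0.113 − 0.0815) / 0.113 = 0.0315 / 0.113 ≈ 0.2788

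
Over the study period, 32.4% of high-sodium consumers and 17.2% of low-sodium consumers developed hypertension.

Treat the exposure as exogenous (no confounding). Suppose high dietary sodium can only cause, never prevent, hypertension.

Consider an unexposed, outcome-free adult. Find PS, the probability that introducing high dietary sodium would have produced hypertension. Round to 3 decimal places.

PS ≈ 0.184

p₁ = 0.324, p₀ = 0.172.
Under exogeneity and monotonicity, PS = (p₁ − p₀) / (1 − p₀).
PS = (0.324 − 0.172) / (1 − 0.172) = 0.152 / 0.828 ≈ 0.1836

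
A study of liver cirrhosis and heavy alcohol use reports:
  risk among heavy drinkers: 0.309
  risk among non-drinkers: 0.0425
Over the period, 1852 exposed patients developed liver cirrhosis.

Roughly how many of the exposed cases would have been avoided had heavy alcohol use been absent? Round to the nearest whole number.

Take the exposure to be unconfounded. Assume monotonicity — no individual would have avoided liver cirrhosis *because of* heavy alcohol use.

Let p₁ = 0.309, p₀ = 0.0425.
PN = (p₁ − p₀)/p₁ = (0.309 − 0.0425) / 0.309 ≈ 0.86246.
Attributable cases ≈ PN × (exposed cases) = 0.86246 × 1852 ≈ 1597.28.

about 1597 cases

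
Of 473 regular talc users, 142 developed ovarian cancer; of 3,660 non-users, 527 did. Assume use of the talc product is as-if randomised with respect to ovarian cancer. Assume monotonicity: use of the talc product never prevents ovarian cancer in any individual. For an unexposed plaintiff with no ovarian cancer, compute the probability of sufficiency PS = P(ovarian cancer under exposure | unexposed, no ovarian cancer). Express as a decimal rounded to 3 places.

PS ≈ 0.183

p₁ = P(outcome | exposed) = 142/473 = 0.30021
p₀ = P(outcome | unexposed) = 527/3660 = 0.14399
Under exogeneity and monotonicity, PS = (p₁ − p₀) / (1 − p₀).
PS = (0.30021 − 0.14399) / (1 − 0.14399) = 0.15622 / 0.85601 ≈ 0.1825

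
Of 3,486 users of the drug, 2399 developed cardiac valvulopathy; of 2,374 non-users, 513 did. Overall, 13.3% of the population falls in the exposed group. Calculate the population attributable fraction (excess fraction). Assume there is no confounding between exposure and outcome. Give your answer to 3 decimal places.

p₁ = P(outcome | exposed) = 2399/3486 = 0.68818
p₀ = P(outcome | unexposed) = 513/2374 = 0.21609
Overall risk P(Y=1) = π·p₁ + (1−π)·p₀ = 0.133×0.68818 + 0.867×0.21609 = 0.27888.
Under exogeneity, PAF = [P(Y=1) − p₀] / P(Y=1).
PAF = (0.27888 − 0.21609) / 0.27888 ≈ 0.2251

PAF ≈ 0.225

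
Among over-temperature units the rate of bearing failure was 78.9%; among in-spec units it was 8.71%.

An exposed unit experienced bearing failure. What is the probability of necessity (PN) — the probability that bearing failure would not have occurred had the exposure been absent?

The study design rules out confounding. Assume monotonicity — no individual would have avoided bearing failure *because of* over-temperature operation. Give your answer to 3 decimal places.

PN ≈ 0.890

p₁ = 0.789, p₀ = 0.0871.
Under exogeneity and monotonicity, PN = (p₁ − p₀) / p₁.
PN = (0.789 − 0.0871) / 0.789 = 0.7019 / 0.789 ≈ 0.8896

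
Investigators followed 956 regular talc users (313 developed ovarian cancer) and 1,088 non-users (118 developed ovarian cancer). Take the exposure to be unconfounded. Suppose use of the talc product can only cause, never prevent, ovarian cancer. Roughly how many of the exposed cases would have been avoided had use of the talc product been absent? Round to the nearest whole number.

p₁ = P(outcome | exposed) = 313/956 = 0.32741
p₀ = P(outcome | unexposed) = 118/1088 = 0.10846
PN = (p₁ − p₀)/p₁ = (0.32741 − 0.10846) / 0.32741 ≈ 0.66874.
Attributable cases ≈ PN × (exposed cases) = 0.66874 × 313 ≈ 209.32.

about 209 cases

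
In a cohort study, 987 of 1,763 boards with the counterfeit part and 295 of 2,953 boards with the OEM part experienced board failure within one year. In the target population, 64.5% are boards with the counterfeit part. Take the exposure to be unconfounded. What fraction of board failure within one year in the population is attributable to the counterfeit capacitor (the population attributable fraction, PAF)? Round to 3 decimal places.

p₁ = P(outcome | exposed) = 987/1763 = 0.55984
p₀ = P(outcome | unexposed) = 295/2953 = 0.099898
Overall risk P(Y=1) = π·p₁ + (1−π)·p₀ = 0.645×0.55984 + 0.355×0.099898 = 0.39656.
Under exogeneity, PAF = [P(Y=1) − p₀] / P(Y=1).
PAF = (0.39656 − 0.099898) / 0.39656 ≈ 0.7481

PAF ≈ 0.748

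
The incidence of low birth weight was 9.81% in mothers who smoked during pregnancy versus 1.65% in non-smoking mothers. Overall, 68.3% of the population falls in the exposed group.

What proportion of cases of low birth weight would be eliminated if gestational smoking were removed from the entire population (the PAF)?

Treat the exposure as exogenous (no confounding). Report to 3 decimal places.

PAF ≈ 0.772

p₁ = 0.0981, p₀ = 0.0165.
Overall risk P(Y=1) = π·p₁ + (1−π)·p₀ = 0.683×0.0981 + 0.317×0.0165 = 0.072233.
Under exogeneity, PAF = [P(Y=1) − p₀] / P(Y=1).
PAF = (0.072233 − 0.0165) / 0.072233 ≈ 0.7716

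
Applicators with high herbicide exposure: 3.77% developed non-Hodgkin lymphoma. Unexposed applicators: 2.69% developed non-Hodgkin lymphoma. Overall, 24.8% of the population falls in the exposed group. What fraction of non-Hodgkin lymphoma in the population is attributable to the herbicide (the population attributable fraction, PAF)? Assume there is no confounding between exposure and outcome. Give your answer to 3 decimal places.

PAF ≈ 0.091

p₁ = 0.0377, p₀ = 0.0269.
Overall risk P(Y=1) = π·p₁ + (1−π)·p₀ = 0.248×0.0377 + 0.752×0.0269 = 0.029578.
Under exogeneity, PAF = [P(Y=1) − p₀] / P(Y=1).
PAF = (0.029578 − 0.0269) / 0.029578 ≈ 0.0906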